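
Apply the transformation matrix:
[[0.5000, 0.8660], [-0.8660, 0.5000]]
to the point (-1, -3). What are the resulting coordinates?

Matrix multiplication:
[[0.5000, 0.8660], [-0.8660, 0.5000]] × [-1, -3]ᵀ
= [(0.5000)(-1) + (0.8660)(-3), (-0.8660)(-1) + (0.5000)(-3)]ᵀ
= [-3.0980, -0.6340]ᵀ
Result: (-3.0980, -0.6340)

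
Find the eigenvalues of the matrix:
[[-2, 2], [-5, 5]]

Characteristic equation: det(A - λI) = 0
λ² - (trace)λ + (det) = 0
trace = -2 + 5 = 3, det = (-2)(5) - (2)(-5) = 0
λ² - (3)λ + (0) = 0
λ = (3 ± √((3)² - 4·(0))) / 2 = (3 ± √9) / 2
Solving: λ = 0, 3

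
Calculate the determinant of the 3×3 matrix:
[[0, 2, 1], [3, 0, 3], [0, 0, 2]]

Expansion along first row:
det = 0·det([[0,3],[0,2]]) - 2·det([[3,3],[0,2]]) + 1·det([[3,0],[0,0]])
    = 0·(0·2 - 3·0) - 2·(3·2 - 3·0) + 1·(3·0 - 0·0)
    = 0·0 - 2·6 + 1·0
    = 0 + -12 + 0 = -12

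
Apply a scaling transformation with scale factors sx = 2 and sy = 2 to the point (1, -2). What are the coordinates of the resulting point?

Scaling matrix:
[[2, 0], [0, 2]]
Result: (1 × 2, -2 × 2) = (2, -4)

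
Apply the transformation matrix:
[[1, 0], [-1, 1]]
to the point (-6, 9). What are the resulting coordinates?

Matrix multiplication:
[[1, 0], [-1, 1]] × [-6, 9]ᵀ
= [(1)(-6) + (0)(9), (-1)(-6) + (1)(9)]ᵀ
= [-6, 15]ᵀ
Result: (-6, 15)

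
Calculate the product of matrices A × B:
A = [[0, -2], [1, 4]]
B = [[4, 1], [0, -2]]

Matrix multiplication:
C[0][0] = 0×4 + -2×0 = 0
C[0][1] = 0×1 + -2×-2 = 4
C[1][0] = 1×4 + 4×0 = 4
C[1][1] = 1×1 + 4×-2 = -7
Result: [[0, 4], [4, -7]]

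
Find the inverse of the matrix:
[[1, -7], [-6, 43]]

For [[a,b],[c,d]], inverse = (1/det)·[[d,-b],[-c,a]]
det = (1)(43) - (-7)(-6) = 43 - 42 = 1
Inverse = [[43, 7], [6, 1]]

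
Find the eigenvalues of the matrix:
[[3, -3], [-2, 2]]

Characteristic equation: det(A - λI) = 0
λ² - (trace)λ + (det) = 0
trace = 3 + 2 = 5, det = (3)(2) - (-3)(-2) = 0
λ² - (5)λ + (0) = 0
λ = (5 ± √((5)² - 4·(0))) / 2 = (5 ± √25) / 2
Solving: λ = 0, 5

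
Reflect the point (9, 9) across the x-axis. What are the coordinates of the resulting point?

Reflection across x-axis: (9, 9) → (9, -9)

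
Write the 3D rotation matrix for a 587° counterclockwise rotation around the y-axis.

Rotation matrix for counterclockwise 587° around y-axis:
cos(587°) = -0.6820, sin(587°) = -0.7314
Result: [[-0.6820, 0, -0.7314], [0, 1, 0], [0.7314, 0, -0.6820]]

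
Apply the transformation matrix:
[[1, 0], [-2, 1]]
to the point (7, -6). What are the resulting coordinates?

Matrix multiplication:
[[1, 0], [-2, 1]] × [7, -6]ᵀ
= [(1)(7) + (0)(-6), (-2)(7) + (1)(-6)]ᵀ
= [7, -20]ᵀ
Result: (7, -20)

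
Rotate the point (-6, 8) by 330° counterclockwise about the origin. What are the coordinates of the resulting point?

Rotation matrix for 330°: [[cos 330°, -sin 330°], [sin 330°, cos 330°]] ≈ [[0.866025, 0.500000], [-0.500000, 0.866025]]
[[0.866025, 0.500000], [-0.500000, 0.866025]] × [-6, 8]ᵀ ≈ [-1.1962, 9.9282]ᵀ
Result: (-1.1962, 9.9282)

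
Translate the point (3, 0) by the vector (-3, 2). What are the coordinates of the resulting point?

Translation by (-3, 2) (homogeneous matrix [[1, 0, -3], [0, 1, 2], [0, 0, 1]]):
x' = 3 + -3 = 0
y' = 0 + 2 = 2
Result: (0, 2)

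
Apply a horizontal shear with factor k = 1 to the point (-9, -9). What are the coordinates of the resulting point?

Shear matrix for horizontal shear with factor k = 1:
[[1, 1], [0, 1]]
Result: (-9, -9) → (-18, -9)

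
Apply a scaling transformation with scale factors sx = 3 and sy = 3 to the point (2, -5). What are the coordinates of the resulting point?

Scaling matrix:
[[3, 0], [0, 3]]
Result: (2 × 3, -5 × 3) = (6, -15)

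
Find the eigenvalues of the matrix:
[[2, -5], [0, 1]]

Characteristic equation: det(A - λI) = 0
λ² - (trace)λ + (det) = 0
trace = 2 + 1 = 3, det = (2)(1) - (-5)(0) = 2
λ² - (3)λ + (2) = 0
λ = (3 ± √((3)² - 4·(2))) / 2 = (3 ± √1) / 2
Solving: λ = 1, 2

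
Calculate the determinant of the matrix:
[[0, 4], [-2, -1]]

For a 2×2 matrix [[a, b], [c, d]], det = ad - bc
det = (0)(-1) - (4)(-2) = 0 - -8 = 8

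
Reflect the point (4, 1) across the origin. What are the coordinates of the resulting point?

Reflection across origin: (4, 1) → (-4, -1)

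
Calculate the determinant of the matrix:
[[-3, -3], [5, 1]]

For a 2×2 matrix [[a, b], [c, d]], det = ad - bc
det = (-3)(1) - (-3)(5) = -3 - -15 = 12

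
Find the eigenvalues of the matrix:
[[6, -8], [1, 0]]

Characteristic equation: det(A - λI) = 0
λ² - (trace)λ + (det) = 0
trace = 6 + 0 = 6, det = (6)(0) - (-8)(1) = 8
λ² - (6)λ + (8) = 0
λ = (6 ± √((6)² - 4·(8))) / 2 = (6 ± √4) / 2
Solving: λ = 2, 4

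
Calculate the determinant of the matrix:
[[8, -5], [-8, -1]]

For a 2×2 matrix [[a, b], [c, d]], det = ad - bc
det = (8)(-1) - (-5)(-8) = -8 - 40 = -48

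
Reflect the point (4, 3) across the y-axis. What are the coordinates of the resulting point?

Reflection across y-axis: (4, 3) → (-4, 3)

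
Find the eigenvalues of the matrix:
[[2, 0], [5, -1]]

Characteristic equation: det(A - λI) = 0
λ² - (trace)λ + (det) = 0
trace = 2 + -1 = 1, det = (2)(-1) - (0)(5) = -2
λ² - (1)λ + (-2) = 0
λ = (1 ± √((1)² - 4·(-2))) / 2 = (1 ± √9) / 2
Solving: λ = -1, 2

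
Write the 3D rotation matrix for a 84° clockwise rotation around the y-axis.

Rotation matrix for clockwise 84° around y-axis:
A clockwise rotation by 84° is a counterclockwise rotation by -84°.
cos(-84°) = 0.1045, sin(-84°) = -0.9945
Result: [[0.1045, 0, -0.9945], [0, 1, 0], [0.9945, 0, 0.1045]]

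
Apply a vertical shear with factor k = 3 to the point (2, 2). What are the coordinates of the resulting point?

Shear matrix for vertical shear with factor k = 3:
[[1, 0], [3, 1]]
Result: (2, 2) → (2, 8)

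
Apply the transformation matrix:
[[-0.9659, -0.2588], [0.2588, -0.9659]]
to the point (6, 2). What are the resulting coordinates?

Matrix multiplication:
[[-0.9659, -0.2588], [0.2588, -0.9659]] × [6, 2]ᵀ
= [(-0.9659)(6) + (-0.2588)(2), (0.2588)(6) + (-0.9659)(2)]ᵀ
= [-6.3130, -0.3790]ᵀ
Result: (-6.3130, -0.3790)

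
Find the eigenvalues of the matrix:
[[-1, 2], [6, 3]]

Characteristic equation: det(A - λI) = 0
λ² - (trace)λ + (det) = 0
trace = -1 + 3 = 2, det = (-1)(3) - (2)(6) = -15
λ² - (2)λ + (-15) = 0
λ = (2 ± √((2)² - 4·(-15))) / 2 = (2 ± √64) / 2
Solving: λ = -3, 5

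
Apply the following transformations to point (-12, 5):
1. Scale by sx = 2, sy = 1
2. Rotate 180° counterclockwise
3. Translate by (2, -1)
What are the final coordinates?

Step 1: Scale → (-24, 5)
Step 2: Rotate 180° → (24, -5)
Step 3: Translate → (26, -6)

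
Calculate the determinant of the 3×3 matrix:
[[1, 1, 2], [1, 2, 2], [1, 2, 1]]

Expansion along first row:
det = 1·det([[2,2],[2,1]]) - 1·det([[1,2],[1,1]]) + 2·det([[1,2],[1,2]])
    = 1·(2·1 - 2·2) - 1·(1·1 - 2·1) + 2·(1·2 - 2·1)
    = 1·-2 - 1·-1 + 2·0
    = -2 + 1 + 0 = -1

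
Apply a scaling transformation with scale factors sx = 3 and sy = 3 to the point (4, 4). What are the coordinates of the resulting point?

Scaling matrix:
[[3, 0], [0, 3]]
Result: (4 × 3, 4 × 3) = (12, 12)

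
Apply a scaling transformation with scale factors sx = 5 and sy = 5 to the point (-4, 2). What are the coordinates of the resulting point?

Scaling matrix:
[[5, 0], [0, 5]]
Result: (-4 × 5, 2 × 5) = (-20, 10)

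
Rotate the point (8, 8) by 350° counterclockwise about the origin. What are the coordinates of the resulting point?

Rotation matrix for 350°: [[cos 350°, -sin 350°], [sin 350°, cos 350°]] ≈ [[0.984808, 0.173648], [-0.173648, 0.984808]]
[[0.984808, 0.173648], [-0.173648, 0.984808]] × [8, 8]ᵀ ≈ [9.2676, 6.4893]ᵀ
Result: (9.2676, 6.4893)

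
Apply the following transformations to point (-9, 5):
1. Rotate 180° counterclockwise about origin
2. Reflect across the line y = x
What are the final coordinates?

Step 1: Rotate 180° → (9, -5)
Step 2: Reflect across line y = x → (-5, 9)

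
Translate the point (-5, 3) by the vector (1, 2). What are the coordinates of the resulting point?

Translation by (1, 2) (homogeneous matrix [[1, 0, 1], [0, 1, 2], [0, 0, 1]]):
x' = -5 + 1 = -4
y' = 3 + 2 = 5
Result: (-4, 5)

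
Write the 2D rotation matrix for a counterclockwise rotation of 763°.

Rotation matrix formula: [[cos θ, -sin θ], [sin θ, cos θ]]
For θ = 763°:
cos(763°) = 0.7314
sin(763°) = 0.6820
Result: [[0.7314, -0.6820], [0.6820, 0.7314]]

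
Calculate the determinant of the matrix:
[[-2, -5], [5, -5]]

For a 2×2 matrix [[a, b], [c, d]], det = ad - bc
det = (-2)(-5) - (-5)(5) = 10 - -25 = 35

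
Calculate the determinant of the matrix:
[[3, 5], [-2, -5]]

For a 2×2 matrix [[a, b], [c, d]], det = ad - bc
det = (3)(-5) - (5)(-2) = -15 - -10 = -5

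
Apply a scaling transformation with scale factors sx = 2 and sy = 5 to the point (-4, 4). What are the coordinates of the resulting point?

Scaling matrix:
[[2, 0], [0, 5]]
Result: (-4 × 2, 4 × 5) = (-8, 20)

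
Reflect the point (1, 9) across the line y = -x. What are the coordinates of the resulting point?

Reflection across line y = -x: (1, 9) → (-9, -1)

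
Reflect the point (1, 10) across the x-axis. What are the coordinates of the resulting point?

Reflection across x-axis: (1, 10) → (1, -10)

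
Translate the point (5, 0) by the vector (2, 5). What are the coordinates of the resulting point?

Translation by (2, 5) (homogeneous matrix [[1, 0, 2], [0, 1, 5], [0, 0, 1]]):
x' = 5 + 2 = 7
y' = 0 + 5 = 5
Result: (7, 5)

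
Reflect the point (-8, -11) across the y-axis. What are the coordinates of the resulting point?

Reflection across y-axis: (-8, -11) → (8, -11)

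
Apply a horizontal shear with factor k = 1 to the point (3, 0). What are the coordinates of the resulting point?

Shear matrix for horizontal shear with factor k = 1:
[[1, 1], [0, 1]]
Result: (3, 0) → (3, 0)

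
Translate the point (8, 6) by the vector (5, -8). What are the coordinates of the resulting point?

Translation by (5, -8) (homogeneous matrix [[1, 0, 5], [0, 1, -8], [0, 0, 1]]):
x' = 8 + 5 = 13
y' = 6 + -8 = -2
Result: (13, -2)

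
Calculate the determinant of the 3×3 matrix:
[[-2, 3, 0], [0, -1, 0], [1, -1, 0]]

Expansion along first row:
det = -2·det([[-1,0],[-1,0]]) - 3·det([[0,0],[1,0]]) + 0·det([[0,-1],[1,-1]])
    = -2·(-1·0 - 0·-1) - 3·(0·0 - 0·1) + 0·(0·-1 - -1·1)
    = -2·0 - 3·0 + 0·1
    = 0 + 0 + 0 = 0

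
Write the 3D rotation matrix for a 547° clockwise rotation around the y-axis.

Rotation matrix for clockwise 547° around y-axis:
A clockwise rotation by 547° is a counterclockwise rotation by -547°.
cos(-547°) = -0.9925, sin(-547°) = 0.1219
Result: [[-0.9925, 0, 0.1219], [0, 1, 0], [-0.1219, 0, -0.9925]]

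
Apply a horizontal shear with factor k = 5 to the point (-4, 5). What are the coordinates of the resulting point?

Shear matrix for horizontal shear with factor k = 5:
[[1, 5], [0, 1]]
Result: (-4, 5) → (21, 5)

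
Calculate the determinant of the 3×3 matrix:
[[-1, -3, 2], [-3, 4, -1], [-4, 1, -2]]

Expansion along first row:
det = -1·det([[4,-1],[1,-2]]) - -3·det([[-3,-1],[-4,-2]]) + 2·det([[-3,4],[-4,1]])
    = -1·(4·-2 - -1·1) - -3·(-3·-2 - -1·-4) + 2·(-3·1 - 4·-4)
    = -1·-7 - -3·2 + 2·13
    = 7 + 6 + 26 = 39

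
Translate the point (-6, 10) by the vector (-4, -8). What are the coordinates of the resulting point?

Translation by (-4, -8) (homogeneous matrix [[1, 0, -4], [0, 1, -8], [0, 0, 1]]):
x' = -6 + -4 = -10
y' = 10 + -8 = 2
Result: (-10, 2)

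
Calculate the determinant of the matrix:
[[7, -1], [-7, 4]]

For a 2×2 matrix [[a, b], [c, d]], det = ad - bc
det = (7)(4) - (-1)(-7) = 28 - 7 = 21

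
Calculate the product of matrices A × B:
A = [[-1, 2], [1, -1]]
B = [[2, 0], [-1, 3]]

Matrix multiplication:
C[0][0] = -1×2 + 2×-1 = -4
C[0][1] = -1×0 + 2×3 = 6
C[1][0] = 1×2 + -1×-1 = 3
C[1][1] = 1×0 + -1×3 = -3
Result: [[-4, 6], [3, -3]]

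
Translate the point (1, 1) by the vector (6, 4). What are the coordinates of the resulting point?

Translation by (6, 4) (homogeneous matrix [[1, 0, 6], [0, 1, 4], [0, 0, 1]]):
x' = 1 + 6 = 7
y' = 1 + 4 = 5
Result: (7, 5)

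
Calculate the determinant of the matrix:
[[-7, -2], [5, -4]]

For a 2×2 matrix [[a, b], [c, d]], det = ad - bc
det = (-7)(-4) - (-2)(5) = 28 - -10 = 38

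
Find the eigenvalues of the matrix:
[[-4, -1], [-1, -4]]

Characteristic equation: det(A - λI) = 0
λ² - (trace)λ + (det) = 0
trace = -4 + -4 = -8, det = (-4)(-4) - (-1)(-1) = 15
λ² - (-8)λ + (15) = 0
λ = (-8 ± √((-8)² - 4·(15))) / 2 = (-8 ± √4) / 2
Solving: λ = -5, -3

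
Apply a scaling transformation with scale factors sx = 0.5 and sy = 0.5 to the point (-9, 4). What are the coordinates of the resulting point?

Scaling matrix:
[[0.50, 0], [0, 0.50]]
Result: (-9 × 0.5, 4 × 0.5) = (-4.5, 2)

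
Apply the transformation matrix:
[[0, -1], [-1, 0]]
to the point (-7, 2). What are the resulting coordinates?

Matrix multiplication:
[[0, -1], [-1, 0]] × [-7, 2]ᵀ
= [(0)(-7) + (-1)(2), (-1)(-7) + (0)(2)]ᵀ
= [-2, 7]ᵀ
Result: (-2, 7)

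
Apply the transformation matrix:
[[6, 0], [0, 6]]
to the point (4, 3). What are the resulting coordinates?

Matrix multiplication:
[[6, 0], [0, 6]] × [4, 3]ᵀ
= [(6)(4) + (0)(3), (0)(4) + (6)(3)]ᵀ
= [24, 18]ᵀ
Result: (24, 18)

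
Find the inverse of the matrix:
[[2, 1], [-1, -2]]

For [[a,b],[c,d]], inverse = (1/det)·[[d,-b],[-c,a]]
det = (2)(-2) - (1)(-1) = -4 - -1 = -3
Inverse = (1/-3)·[[-2, -1], [1, 2]]
= [[2/3, 1/3], [-1/3, -2/3]]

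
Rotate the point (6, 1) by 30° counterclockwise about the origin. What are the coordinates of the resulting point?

Rotation matrix for 30°: [[cos 30°, -sin 30°], [sin 30°, cos 30°]] ≈ [[0.866025, -0.500000], [0.500000, 0.866025]]
[[0.866025, -0.500000], [0.500000, 0.866025]] × [6, 1]ᵀ ≈ [4.6962, 3.8660]ᵀ
Result: (4.6962, 3.8660)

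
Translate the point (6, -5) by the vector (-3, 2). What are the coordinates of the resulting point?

Translation by (-3, 2) (homogeneous matrix [[1, 0, -3], [0, 1, 2], [0, 0, 1]]):
x' = 6 + -3 = 3
y' = -5 + 2 = -3
Result: (3, -3)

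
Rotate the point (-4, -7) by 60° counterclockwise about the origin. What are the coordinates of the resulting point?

Rotation matrix for 60°: [[cos 60°, -sin 60°], [sin 60°, cos 60°]] ≈ [[0.500000, -0.866025], [0.866025, 0.500000]]
[[0.500000, -0.866025], [0.866025, 0.500000]] × [-4, -7]ᵀ ≈ [4.0622, -6.9641]ᵀ
Result: (4.0622, -6.9641)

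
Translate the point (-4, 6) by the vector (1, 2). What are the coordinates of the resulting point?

Translation by (1, 2) (homogeneous matrix [[1, 0, 1], [0, 1, 2], [0, 0, 1]]):
x' = -4 + 1 = -3
y' = 6 + 2 = 8
Result: (-3, 8)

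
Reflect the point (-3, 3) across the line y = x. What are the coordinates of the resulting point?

Reflection across line y = x: (-3, 3) → (3, -3)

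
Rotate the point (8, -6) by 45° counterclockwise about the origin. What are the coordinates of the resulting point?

Rotation matrix for 45°: [[cos 45°, -sin 45°], [sin 45°, cos 45°]] ≈ [[0.707107, -0.707107], [0.707107, 0.707107]]
[[0.707107, -0.707107], [0.707107, 0.707107]] × [8, -6]ᵀ ≈ [9.8995, 1.4142]ᵀ
Result: (9.8995, 1.4142)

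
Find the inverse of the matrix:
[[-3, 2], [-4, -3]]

For [[a,b],[c,d]], inverse = (1/det)·[[d,-b],[-c,a]]
det = (-3)(-3) - (2)(-4) = 9 - -8 = 17
Inverse = (1/17)·[[-3, -2], [4, -3]]
= [[-3/17, -2/17], [4/17, -3/17]]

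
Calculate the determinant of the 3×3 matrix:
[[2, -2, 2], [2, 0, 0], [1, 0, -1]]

Expansion along first row:
det = 2·det([[0,0],[0,-1]]) - -2·det([[2,0],[1,-1]]) + 2·det([[2,0],[1,0]])
    = 2·(0·-1 - 0·0) - -2·(2·-1 - 0·1) + 2·(2·0 - 0·1)
    = 2·0 - -2·-2 + 2·0
    = 0 + -4 + 0 = -4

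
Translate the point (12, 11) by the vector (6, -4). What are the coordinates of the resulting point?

Translation by (6, -4) (homogeneous matrix [[1, 0, 6], [0, 1, -4], [0, 0, 1]]):
x' = 12 + 6 = 18
y' = 11 + -4 = 7
Result: (18, 7)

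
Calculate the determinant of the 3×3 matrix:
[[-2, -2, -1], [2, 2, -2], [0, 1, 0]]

Expansion along first row:
det = -2·det([[2,-2],[1,0]]) - -2·det([[2,-2],[0,0]]) + -1·det([[2,2],[0,1]])
    = -2·(2·0 - -2·1) - -2·(2·0 - -2·0) + -1·(2·1 - 2·0)
    = -2·2 - -2·0 + -1·2
    = -4 + 0 + -2 = -6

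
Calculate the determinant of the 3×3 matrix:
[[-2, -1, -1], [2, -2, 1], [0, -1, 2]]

Expansion along first row:
det = -2·det([[-2,1],[-1,2]]) - -1·det([[2,1],[0,2]]) + -1·det([[2,-2],[0,-1]])
    = -2·(-2·2 - 1·-1) - -1·(2·2 - 1·0) + -1·(2·-1 - -2·0)
    = -2·-3 - -1·4 + -1·-2
    = 6 + 4 + 2 = 12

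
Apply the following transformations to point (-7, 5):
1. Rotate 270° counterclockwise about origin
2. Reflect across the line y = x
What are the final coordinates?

Step 1: Rotate 270° → (5, 7)
Step 2: Reflect across line y = x → (7, 5)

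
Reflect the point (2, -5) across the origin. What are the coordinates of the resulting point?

Reflection across origin: (2, -5) → (-2, 5)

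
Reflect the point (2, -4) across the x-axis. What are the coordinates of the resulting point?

Reflection across x-axis: (2, -4) → (2, 4)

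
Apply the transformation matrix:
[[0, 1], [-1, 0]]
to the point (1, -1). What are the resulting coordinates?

Matrix multiplication:
[[0, 1], [-1, 0]] × [1, -1]ᵀ
= [(0)(1) + (1)(-1), (-1)(1) + (0)(-1)]ᵀ
= [-1, -1]ᵀ
Result: (-1, -1)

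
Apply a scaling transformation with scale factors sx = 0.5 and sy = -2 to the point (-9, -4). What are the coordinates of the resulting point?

Scaling matrix:
[[0.50, 0], [0, -2]]
Result: (-9 × 0.5, -4 × -2) = (-4.5, 8)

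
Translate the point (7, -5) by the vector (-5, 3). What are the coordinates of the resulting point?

Translation by (-5, 3) (homogeneous matrix [[1, 0, -5], [0, 1, 3], [0, 0, 1]]):
x' = 7 + -5 = 2
y' = -5 + 3 = -2
Result: (2, -2)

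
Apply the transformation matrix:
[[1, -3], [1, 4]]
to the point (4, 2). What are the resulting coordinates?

Matrix multiplication:
[[1, -3], [1, 4]] × [4, 2]ᵀ
= [(1)(4) + (-3)(2), (1)(4) + (4)(2)]ᵀ
= [-2, 12]ᵀ
Result: (-2, 12)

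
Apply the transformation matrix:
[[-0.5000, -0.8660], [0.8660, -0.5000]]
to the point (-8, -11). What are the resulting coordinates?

Matrix multiplication:
[[-0.5000, -0.8660], [0.8660, -0.5000]] × [-8, -11]ᵀ
= [(-0.5000)(-8) + (-0.8660)(-11), (0.8660)(-8) + (-0.5000)(-11)]ᵀ
= [13.5260, -1.4280]ᵀ
Result: (13.5260, -1.4280)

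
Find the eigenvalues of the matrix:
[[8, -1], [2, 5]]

Characteristic equation: det(A - λI) = 0
λ² - (trace)λ + (det) = 0
trace = 8 + 5 = 13, det = (8)(5) - (-1)(2) = 42
λ² - (13)λ + (42) = 0
λ = (13 ± √((13)² - 4·(42))) / 2 = (13 ± √1) / 2
Solving: λ = 6, 7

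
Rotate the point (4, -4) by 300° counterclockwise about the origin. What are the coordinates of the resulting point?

Rotation matrix for 300°: [[cos 300°, -sin 300°], [sin 300°, cos 300°]] ≈ [[0.500000, 0.866025], [-0.866025, 0.500000]]
[[0.500000, 0.866025], [-0.866025, 0.500000]] × [4, -4]ᵀ ≈ [-1.4641, -5.4641]ᵀ
Result: (-1.4641, -5.4641)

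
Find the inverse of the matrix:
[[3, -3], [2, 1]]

For [[a,b],[c,d]], inverse = (1/det)·[[d,-b],[-c,a]]
det = (3)(1) - (-3)(2) = 3 - -6 = 9
Inverse = (1/9)·[[1, 3], [-2, 3]]
= [[1/9, 1/3], [-2/9, 1/3]]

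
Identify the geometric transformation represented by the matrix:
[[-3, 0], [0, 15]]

This matrix represents: non-uniform scaling by sx = -3, sy = 15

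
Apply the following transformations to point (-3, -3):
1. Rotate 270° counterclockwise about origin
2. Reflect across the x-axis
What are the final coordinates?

Step 1: Rotate 270° → (-3, 3)
Step 2: Reflect across x-axis → (-3, -3)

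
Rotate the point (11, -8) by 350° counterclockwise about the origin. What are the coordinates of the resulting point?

Rotation matrix for 350°: [[cos 350°, -sin 350°], [sin 350°, cos 350°]] ≈ [[0.984808, 0.173648], [-0.173648, 0.984808]]
[[0.984808, 0.173648], [-0.173648, 0.984808]] × [11, -8]ᵀ ≈ [9.4437, -9.7886]ᵀ
Result: (9.4437, -9.7886)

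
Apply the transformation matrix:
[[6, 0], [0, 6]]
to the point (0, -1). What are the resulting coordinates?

Matrix multiplication:
[[6, 0], [0, 6]] × [0, -1]ᵀ
= [(6)(0) + (0)(-1), (0)(0) + (6)(-1)]ᵀ
= [0, -6]ᵀ
Result: (0, -6)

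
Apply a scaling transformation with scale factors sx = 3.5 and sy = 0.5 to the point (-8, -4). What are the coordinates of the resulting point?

Scaling matrix:
[[3.50, 0], [0, 0.50]]
Result: (-8 × 3.5, -4 × 0.5) = (-28, -2)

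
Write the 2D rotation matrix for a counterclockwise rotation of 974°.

Rotation matrix formula: [[cos θ, -sin θ], [sin θ, cos θ]]
For θ = 974°:
cos(974°) = -0.2756
sin(974°) = -0.9613
Result: [[-0.2756, 0.9613], [-0.9613, -0.2756]]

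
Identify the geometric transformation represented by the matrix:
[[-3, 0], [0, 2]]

This matrix represents: non-uniform scaling by sx = -3, sy = 2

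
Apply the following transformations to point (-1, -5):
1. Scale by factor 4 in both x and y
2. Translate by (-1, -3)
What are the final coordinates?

Step 1: Scale (-1, -5) by 4 → (-4, -20)
Step 2: Translate by (-1, -3) → (-5, -23)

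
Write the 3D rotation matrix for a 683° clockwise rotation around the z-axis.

Rotation matrix for clockwise 683° around z-axis:
A clockwise rotation by 683° is a counterclockwise rotation by -683°.
cos(-683°) = 0.7986, sin(-683°) = 0.6018
Result: [[0.7986, -0.6018, 0], [0.6018, 0.7986, 0], [0, 0, 1]]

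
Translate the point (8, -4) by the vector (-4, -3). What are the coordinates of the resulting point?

Translation by (-4, -3) (homogeneous matrix [[1, 0, -4], [0, 1, -3], [0, 0, 1]]):
x' = 8 + -4 = 4
y' = -4 + -3 = -7
Result: (4, -7)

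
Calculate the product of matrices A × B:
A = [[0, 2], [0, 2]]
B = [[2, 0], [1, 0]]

Matrix multiplication:
C[0][0] = 0×2 + 2×1 = 2
C[0][1] = 0×0 + 2×0 = 0
C[1][0] = 0×2 + 2×1 = 2
C[1][1] = 0×0 + 2×0 = 0
Result: [[2, 0], [2, 0]]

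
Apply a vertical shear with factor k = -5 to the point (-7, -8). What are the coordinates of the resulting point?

Shear matrix for vertical shear with factor k = -5:
[[1, 0], [-5, 1]]
Result: (-7, -8) → (-7, 27)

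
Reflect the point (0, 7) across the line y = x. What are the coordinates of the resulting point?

Reflection across line y = x: (0, 7) → (7, 0)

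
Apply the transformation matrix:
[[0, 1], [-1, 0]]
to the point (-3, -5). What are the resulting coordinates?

Matrix multiplication:
[[0, 1], [-1, 0]] × [-3, -5]ᵀ
= [(0)(-3) + (1)(-5), (-1)(-3) + (0)(-5)]ᵀ
= [-5, 3]ᵀ
Result: (-5, 3)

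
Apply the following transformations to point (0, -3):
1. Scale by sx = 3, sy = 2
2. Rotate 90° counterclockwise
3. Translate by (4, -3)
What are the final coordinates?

Step 1: Scale → (0, -6)
Step 2: Rotate 90° → (6, 0)
Step 3: Translate → (10, -3)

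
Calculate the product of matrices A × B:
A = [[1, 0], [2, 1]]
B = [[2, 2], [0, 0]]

Matrix multiplication:
C[0][0] = 1×2 + 0×0 = 2
C[0][1] = 1×2 + 0×0 = 2
C[1][0] = 2×2 + 1×0 = 4
C[1][1] = 2×2 + 1×0 = 4
Result: [[2, 2], [4, 4]]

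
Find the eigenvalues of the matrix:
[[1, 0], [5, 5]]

Characteristic equation: det(A - λI) = 0
λ² - (trace)λ + (det) = 0
trace = 1 + 5 = 6, det = (1)(5) - (0)(5) = 5
λ² - (6)λ + (5) = 0
λ = (6 ± √((6)² - 4·(5))) / 2 = (6 ± √16) / 2
Solving: λ = 1, 5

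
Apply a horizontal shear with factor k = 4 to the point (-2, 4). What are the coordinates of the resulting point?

Shear matrix for horizontal shear with factor k = 4:
[[1, 4], [0, 1]]
Result: (-2, 4) → (14, 4)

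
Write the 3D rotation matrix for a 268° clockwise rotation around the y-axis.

Rotation matrix for clockwise 268° around y-axis:
A clockwise rotation by 268° is a counterclockwise rotation by -268°.
cos(-268°) = -0.0349, sin(-268°) = 0.9994
Result: [[-0.0349, 0, 0.9994], [0, 1, 0], [-0.9994, 0, -0.0349]]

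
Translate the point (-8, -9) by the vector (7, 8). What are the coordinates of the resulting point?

Translation by (7, 8) (homogeneous matrix [[1, 0, 7], [0, 1, 8], [0, 0, 1]]):
x' = -8 + 7 = -1
y' = -9 + 8 = -1
Result: (-1, -1)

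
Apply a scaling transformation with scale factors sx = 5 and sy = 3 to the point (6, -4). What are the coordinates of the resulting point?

Scaling matrix:
[[5, 0], [0, 3]]
Result: (6 × 5, -4 × 3) = (30, -12)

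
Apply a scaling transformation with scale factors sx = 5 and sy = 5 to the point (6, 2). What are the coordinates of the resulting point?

Scaling matrix:
[[5, 0], [0, 5]]
Result: (6 × 5, 2 × 5) = (30, 10)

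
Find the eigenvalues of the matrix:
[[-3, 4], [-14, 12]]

Characteristic equation: det(A - λI) = 0
λ² - (trace)λ + (det) = 0
trace = -3 + 12 = 9, det = (-3)(12) - (4)(-14) = 20
λ² - (9)λ + (20) = 0
λ = (9 ± √((9)² - 4·(20))) / 2 = (9 ± √1) / 2
Solving: λ = 4, 5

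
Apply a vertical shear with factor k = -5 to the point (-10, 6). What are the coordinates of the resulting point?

Shear matrix for vertical shear with factor k = -5:
[[1, 0], [-5, 1]]
Result: (-10, 6) → (-10, 56)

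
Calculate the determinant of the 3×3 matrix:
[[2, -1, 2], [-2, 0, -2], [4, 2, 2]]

Expansion along first row:
det = 2·det([[0,-2],[2,2]]) - -1·det([[-2,-2],[4,2]]) + 2·det([[-2,0],[4,2]])
    = 2·(0·2 - -2·2) - -1·(-2·2 - -2·4) + 2·(-2·2 - 0·4)
    = 2·4 - -1·4 + 2·-4
    = 8 + 4 + -8 = 4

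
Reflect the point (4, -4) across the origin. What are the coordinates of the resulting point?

Reflection across origin: (4, -4) → (-4, 4)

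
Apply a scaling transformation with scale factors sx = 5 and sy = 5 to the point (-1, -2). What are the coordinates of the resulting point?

Scaling matrix:
[[5, 0], [0, 5]]
Result: (-1 × 5, -2 × 5) = (-5, -10)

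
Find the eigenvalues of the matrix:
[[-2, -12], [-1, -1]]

Characteristic equation: det(A - λI) = 0
λ² - (trace)λ + (det) = 0
trace = -2 + -1 = -3, det = (-2)(-1) - (-12)(-1) = -10
λ² - (-3)λ + (-10) = 0
λ = (-3 ± √((-3)² - 4·(-10))) / 2 = (-3 ± √49) / 2
Solving: λ = -5, 2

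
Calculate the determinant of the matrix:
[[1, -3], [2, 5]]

For a 2×2 matrix [[a, b], [c, d]], det = ad - bc
det = (1)(5) - (-3)(2) = 5 - -6 = 11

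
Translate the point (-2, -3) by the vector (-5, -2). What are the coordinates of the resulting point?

Translation by (-5, -2) (homogeneous matrix [[1, 0, -5], [0, 1, -2], [0, 0, 1]]):
x' = -2 + -5 = -7
y' = -3 + -2 = -5
Result: (-7, -5)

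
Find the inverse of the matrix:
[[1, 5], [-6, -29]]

For [[a,b],[c,d]], inverse = (1/det)·[[d,-b],[-c,a]]
det = (1)(-29) - (5)(-6) = -29 - -30 = 1
Inverse = [[-29, -5], [6, 1]]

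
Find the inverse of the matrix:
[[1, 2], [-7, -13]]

For [[a,b],[c,d]], inverse = (1/det)·[[d,-b],[-c,a]]
det = (1)(-13) - (2)(-7) = -13 - -14 = 1
Inverse = [[-13, -2], [7, 1]]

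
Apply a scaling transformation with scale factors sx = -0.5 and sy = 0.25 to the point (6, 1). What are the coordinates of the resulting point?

Scaling matrix:
[[-0.50, 0], [0, 0.25]]
Result: (6 × -0.5, 1 × 0.25) = (-3, 0.25)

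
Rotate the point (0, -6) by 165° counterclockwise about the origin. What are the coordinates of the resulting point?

Rotation matrix for 165°: [[cos 165°, -sin 165°], [sin 165°, cos 165°]] ≈ [[-0.965926, -0.258819], [0.258819, -0.965926]]
[[-0.965926, -0.258819], [0.258819, -0.965926]] × [0, -6]ᵀ ≈ [1.5529, 5.7956]ᵀ
Result: (1.5529, 5.7956)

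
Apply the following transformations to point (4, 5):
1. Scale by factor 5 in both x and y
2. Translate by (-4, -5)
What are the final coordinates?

Step 1: Scale (4, 5) by 5 → (20, 25)
Step 2: Translate by (-4, -5) → (16, 20)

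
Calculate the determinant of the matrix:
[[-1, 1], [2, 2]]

For a 2×2 matrix [[a, b], [c, d]], det = ad - bc
det = (-1)(2) - (1)(2) = -2 - 2 = -4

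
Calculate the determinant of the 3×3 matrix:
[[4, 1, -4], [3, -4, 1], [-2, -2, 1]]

Expansion along first row:
det = 4·det([[-4,1],[-2,1]]) - 1·det([[3,1],[-2,1]]) + -4·det([[3,-4],[-2,-2]])
    = 4·(-4·1 - 1·-2) - 1·(3·1 - 1·-2) + -4·(3·-2 - -4·-2)
    = 4·-2 - 1·5 + -4·-14
    = -8 + -5 + 56 = 43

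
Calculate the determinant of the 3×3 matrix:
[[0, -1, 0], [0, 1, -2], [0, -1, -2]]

Expansion along first row:
det = 0·det([[1,-2],[-1,-2]]) - -1·det([[0,-2],[0,-2]]) + 0·det([[0,1],[0,-1]])
    = 0·(1·-2 - -2·-1) - -1·(0·-2 - -2·0) + 0·(0·-1 - 1·0)
    = 0·-4 - -1·0 + 0·0
    = 0 + 0 + 0 = 0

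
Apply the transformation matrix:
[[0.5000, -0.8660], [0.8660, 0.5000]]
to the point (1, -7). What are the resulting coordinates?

Matrix multiplication:
[[0.5000, -0.8660], [0.8660, 0.5000]] × [1, -7]ᵀ
= [(0.5000)(1) + (-0.8660)(-7), (0.8660)(1) + (0.5000)(-7)]ᵀ
= [6.5620, -2.6340]ᵀ
Result: (6.5620, -2.6340)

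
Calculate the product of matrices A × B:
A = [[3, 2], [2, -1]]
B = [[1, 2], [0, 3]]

Matrix multiplication:
C[0][0] = 3×1 + 2×0 = 3
C[0][1] = 3×2 + 2×3 = 12
C[1][0] = 2×1 + -1×0 = 2
C[1][1] = 2×2 + -1×3 = 1
Result: [[3, 12], [2, 1]]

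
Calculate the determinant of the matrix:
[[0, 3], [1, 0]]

For a 2×2 matrix [[a, b], [c, d]], det = ad - bc
det = (0)(0) - (3)(1) = 0 - 3 = -3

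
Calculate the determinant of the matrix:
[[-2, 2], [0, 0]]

For a 2×2 matrix [[a, b], [c, d]], det = ad - bc
det = (-2)(0) - (2)(0) = 0 - 0 = 0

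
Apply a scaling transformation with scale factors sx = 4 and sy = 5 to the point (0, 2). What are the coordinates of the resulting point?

Scaling matrix:
[[4, 0], [0, 5]]
Result: (0 × 4, 2 × 5) = (0, 10)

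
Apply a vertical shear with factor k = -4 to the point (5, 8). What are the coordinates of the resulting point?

Shear matrix for vertical shear with factor k = -4:
[[1, 0], [-4, 1]]
Result: (5, 8) → (5, -12)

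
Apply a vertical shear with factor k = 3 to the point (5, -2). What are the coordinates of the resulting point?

Shear matrix for vertical shear with factor k = 3:
[[1, 0], [3, 1]]
Result: (5, -2) → (5, 13)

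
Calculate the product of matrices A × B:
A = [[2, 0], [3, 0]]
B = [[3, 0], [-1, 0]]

Matrix multiplication:
C[0][0] = 2×3 + 0×-1 = 6
C[0][1] = 2×0 + 0×0 = 0
C[1][0] = 3×3 + 0×-1 = 9
C[1][1] = 3×0 + 0×0 = 0
Result: [[6, 0], [9, 0]]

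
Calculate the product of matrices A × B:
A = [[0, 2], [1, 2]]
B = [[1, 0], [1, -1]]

Matrix multiplication:
C[0][0] = 0×1 + 2×1 = 2
C[0][1] = 0×0 + 2×-1 = -2
C[1][0] = 1×1 + 2×1 = 3
C[1][1] = 1×0 + 2×-1 = -2
Result: [[2, -2], [3, -2]]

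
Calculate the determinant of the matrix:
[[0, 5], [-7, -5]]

For a 2×2 matrix [[a, b], [c, d]], det = ad - bc
det = (0)(-5) - (5)(-7) = 0 - -35 = 35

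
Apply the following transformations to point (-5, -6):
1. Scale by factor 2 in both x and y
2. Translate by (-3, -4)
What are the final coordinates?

Step 1: Scale (-5, -6) by 2 → (-10, -12)
Step 2: Translate by (-3, -4) → (-13, -16)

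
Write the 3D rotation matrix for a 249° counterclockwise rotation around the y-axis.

Rotation matrix for counterclockwise 249° around y-axis:
cos(249°) = -0.3584, sin(249°) = -0.9336
Result: [[-0.3584, 0, -0.9336], [0, 1, 0], [0.9336, 0, -0.3584]]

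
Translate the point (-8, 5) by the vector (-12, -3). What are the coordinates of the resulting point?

Translation by (-12, -3) (homogeneous matrix [[1, 0, -12], [0, 1, -3], [0, 0, 1]]):
x' = -8 + -12 = -20
y' = 5 + -3 = 2
Result: (-20, 2)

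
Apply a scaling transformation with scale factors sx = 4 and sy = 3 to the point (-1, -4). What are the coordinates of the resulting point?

Scaling matrix:
[[4, 0], [0, 3]]
Result: (-1 × 4, -4 × 3) = (-4, -12)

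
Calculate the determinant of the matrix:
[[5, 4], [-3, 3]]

For a 2×2 matrix [[a, b], [c, d]], det = ad - bc
det = (5)(3) - (4)(-3) = 15 - -12 = 27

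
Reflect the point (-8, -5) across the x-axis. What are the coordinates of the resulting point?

Reflection across x-axis: (-8, -5) → (-8, 5)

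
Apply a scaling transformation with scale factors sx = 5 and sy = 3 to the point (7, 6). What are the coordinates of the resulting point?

Scaling matrix:
[[5, 0], [0, 3]]
Result: (7 × 5, 6 × 3) = (35, 18)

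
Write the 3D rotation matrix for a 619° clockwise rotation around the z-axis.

Rotation matrix for clockwise 619° around z-axis:
A clockwise rotation by 619° is a counterclockwise rotation by -619°.
cos(-619°) = -0.1908, sin(-619°) = 0.9816
Result: [[-0.1908, -0.9816, 0], [0.9816, -0.1908, 0], [0, 0, 1]]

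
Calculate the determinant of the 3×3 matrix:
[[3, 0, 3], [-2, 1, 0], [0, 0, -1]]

Expansion along first row:
det = 3·det([[1,0],[0,-1]]) - 0·det([[-2,0],[0,-1]]) + 3·det([[-2,1],[0,0]])
    = 3·(1·-1 - 0·0) - 0·(-2·-1 - 0·0) + 3·(-2·0 - 1·0)
    = 3·-1 - 0·2 + 3·0
    = -3 + 0 + 0 = -3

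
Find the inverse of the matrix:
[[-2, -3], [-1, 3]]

For [[a,b],[c,d]], inverse = (1/det)·[[d,-b],[-c,a]]
det = (-2)(3) - (-3)(-1) = -6 - 3 = -9
Inverse = (1/-9)·[[3, 3], [1, -2]]
= [[-1/3, -1/3], [-1/9, 2/9]]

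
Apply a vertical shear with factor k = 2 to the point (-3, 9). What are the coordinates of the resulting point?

Shear matrix for vertical shear with factor k = 2:
[[1, 0], [2, 1]]
Result: (-3, 9) → (-3, 3)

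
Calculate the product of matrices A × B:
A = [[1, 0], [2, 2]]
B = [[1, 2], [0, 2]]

Matrix multiplication:
C[0][0] = 1×1 + 0×0 = 1
C[0][1] = 1×2 + 0×2 = 2
C[1][0] = 2×1 + 2×0 = 2
C[1][1] = 2×2 + 2×2 = 8
Result: [[1, 2], [2, 8]]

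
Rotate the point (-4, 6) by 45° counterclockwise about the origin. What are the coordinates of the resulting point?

Rotation matrix for 45°: [[cos 45°, -sin 45°], [sin 45°, cos 45°]] ≈ [[0.707107, -0.707107], [0.707107, 0.707107]]
[[0.707107, -0.707107], [0.707107, 0.707107]] × [-4, 6]ᵀ ≈ [-7.0711, 1.4142]ᵀ
Result: (-7.0711, 1.4142)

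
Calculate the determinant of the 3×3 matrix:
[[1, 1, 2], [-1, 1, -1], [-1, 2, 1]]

Expansion along first row:
det = 1·det([[1,-1],[2,1]]) - 1·det([[-1,-1],[-1,1]]) + 2·det([[-1,1],[-1,2]])
    = 1·(1·1 - -1·2) - 1·(-1·1 - -1·-1) + 2·(-1·2 - 1·-1)
    = 1·3 - 1·-2 + 2·-1
    = 3 + 2 + -2 = 3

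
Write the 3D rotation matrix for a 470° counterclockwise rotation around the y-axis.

Rotation matrix for counterclockwise 470° around y-axis:
cos(470°) = -0.3420, sin(470°) = 0.9397
Result: [[-0.3420, 0, 0.9397], [0, 1, 0], [-0.9397, 0, -0.3420]]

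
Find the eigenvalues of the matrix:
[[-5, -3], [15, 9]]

Characteristic equation: det(A - λI) = 0
λ² - (trace)λ + (det) = 0
trace = -5 + 9 = 4, det = (-5)(9) - (-3)(15) = 0
λ² - (4)λ + (0) = 0
λ = (4 ± √((4)² - 4·(0))) / 2 = (4 ± √16) / 2
Solving: λ = 0, 4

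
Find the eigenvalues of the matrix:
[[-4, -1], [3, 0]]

Characteristic equation: det(A - λI) = 0
λ² - (trace)λ + (det) = 0
trace = -4 + 0 = -4, det = (-4)(0) - (-1)(3) = 3
λ² - (-4)λ + (3) = 0
λ = (-4 ± √((-4)² - 4·(3))) / 2 = (-4 ± √4) / 2
Solving: λ = -3, -1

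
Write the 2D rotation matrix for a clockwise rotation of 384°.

Rotation matrix formula: [[cos θ, -sin θ], [sin θ, cos θ]]
A clockwise rotation by 384° is equivalent to a counterclockwise rotation by -384°.
For θ = -384°:
cos(-384°) = 0.9135
sin(-384°) = -0.4067
Result: [[0.9135, 0.4067], [-0.4067, 0.9135]]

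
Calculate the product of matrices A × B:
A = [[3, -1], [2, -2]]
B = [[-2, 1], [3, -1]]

Matrix multiplication:
C[0][0] = 3×-2 + -1×3 = -9
C[0][1] = 3×1 + -1×-1 = 4
C[1][0] = 2×-2 + -2×3 = -10
C[1][1] = 2×1 + -2×-1 = 4
Result: [[-9, 4], [-10, 4]]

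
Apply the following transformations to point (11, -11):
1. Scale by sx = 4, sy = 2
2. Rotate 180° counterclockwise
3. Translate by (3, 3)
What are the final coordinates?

Step 1: Scale → (44, -22)
Step 2: Rotate 180° → (-44, 22)
Step 3: Translate → (-41, 25)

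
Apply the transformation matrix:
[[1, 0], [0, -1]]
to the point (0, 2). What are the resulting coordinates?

Matrix multiplication:
[[1, 0], [0, -1]] × [0, 2]ᵀ
= [(1)(0) + (0)(2), (0)(0) + (-1)(2)]ᵀ
= [0, -2]ᵀ
Result: (0, -2)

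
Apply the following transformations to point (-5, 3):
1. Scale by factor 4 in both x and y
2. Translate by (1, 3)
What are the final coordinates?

Step 1: Scale (-5, 3) by 4 → (-20, 12)
Step 2: Translate by (1, 3) → (-19, 15)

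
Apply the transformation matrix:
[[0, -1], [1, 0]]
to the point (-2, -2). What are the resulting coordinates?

Matrix multiplication:
[[0, -1], [1, 0]] × [-2, -2]ᵀ
= [(0)(-2) + (-1)(-2), (1)(-2) + (0)(-2)]ᵀ
= [2, -2]ᵀ
Result: (2, -2)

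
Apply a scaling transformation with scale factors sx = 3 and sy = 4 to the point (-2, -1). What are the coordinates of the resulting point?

Scaling matrix:
[[3, 0], [0, 4]]
Result: (-2 × 3, -1 × 4) = (-6, -4)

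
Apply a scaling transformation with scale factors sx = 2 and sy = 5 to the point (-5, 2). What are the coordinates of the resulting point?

Scaling matrix:
[[2, 0], [0, 5]]
Result: (-5 × 2, 2 × 5) = (-10, 10)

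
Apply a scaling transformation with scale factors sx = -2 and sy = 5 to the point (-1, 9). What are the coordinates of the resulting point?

Scaling matrix:
[[-2, 0], [0, 5]]
Result: (-1 × -2, 9 × 5) = (2, 45)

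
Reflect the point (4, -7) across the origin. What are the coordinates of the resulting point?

Reflection across origin: (4, -7) → (-4, 7)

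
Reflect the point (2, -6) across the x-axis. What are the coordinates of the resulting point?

Reflection across x-axis: (2, -6) → (2, 6)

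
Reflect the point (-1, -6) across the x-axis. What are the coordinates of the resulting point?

Reflection across x-axis: (-1, -6) → (-1, 6)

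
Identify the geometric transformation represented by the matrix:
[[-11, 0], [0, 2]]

This matrix represents: non-uniform scaling by sx = -11, sy = 2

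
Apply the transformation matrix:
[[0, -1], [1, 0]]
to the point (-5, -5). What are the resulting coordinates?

Matrix multiplication:
[[0, -1], [1, 0]] × [-5, -5]ᵀ
= [(0)(-5) + (-1)(-5), (1)(-5) + (0)(-5)]ᵀ
= [5, -5]ᵀ
Result: (5, -5)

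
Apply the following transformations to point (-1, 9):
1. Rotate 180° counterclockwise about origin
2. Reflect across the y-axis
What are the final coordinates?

Step 1: Rotate 180° → (1, -9)
Step 2: Reflect across y-axis → (-1, -9)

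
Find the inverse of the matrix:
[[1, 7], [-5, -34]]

For [[a,b],[c,d]], inverse = (1/det)·[[d,-b],[-c,a]]
det = (1)(-34) - (7)(-5) = -34 - -35 = 1
Inverse = [[-34, -7], [5, 1]]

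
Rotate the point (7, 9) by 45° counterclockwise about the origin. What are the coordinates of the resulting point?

Rotation matrix for 45°: [[cos 45°, -sin 45°], [sin 45°, cos 45°]] ≈ [[0.707107, -0.707107], [0.707107, 0.707107]]
[[0.707107, -0.707107], [0.707107, 0.707107]] × [7, 9]ᵀ ≈ [-1.4142, 11.3137]ᵀ
Result: (-1.4142, 11.3137)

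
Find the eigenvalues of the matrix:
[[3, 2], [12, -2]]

Characteristic equation: det(A - λI) = 0
λ² - (trace)λ + (det) = 0
trace = 3 + -2 = 1, det = (3)(-2) - (2)(12) = -30
λ² - (1)λ + (-30) = 0
λ = (1 ± √((1)² - 4·(-30))) / 2 = (1 ± √121) / 2
Solving: λ = -5, 6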